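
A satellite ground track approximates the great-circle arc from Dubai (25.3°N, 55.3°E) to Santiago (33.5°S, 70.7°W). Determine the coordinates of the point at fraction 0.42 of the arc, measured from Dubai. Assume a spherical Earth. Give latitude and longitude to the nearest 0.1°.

Convert each endpoint to a unit vector on the sphere (x = cos φ cos λ, y = cos φ sin λ, z = sin φ).
The central angle between the endpoints is δ = arccos(p₁·p₂) ≈ 2.317 rad (132.8°).
Interpolate at f = 0.42 with slerp weights a = sin((1−f)δ)/sin δ ≈ 1.327, b = sin(fδ)/sin δ ≈ 1.126.
p = a·p₁ + b·p₂ ≈ (0.993, 0.100, -0.054); φ = arcsin(p_z) ≈ -3.11°, λ = atan2(p_y, p_x) ≈ 5.76°.

≈ 3.1°S, 5.8°E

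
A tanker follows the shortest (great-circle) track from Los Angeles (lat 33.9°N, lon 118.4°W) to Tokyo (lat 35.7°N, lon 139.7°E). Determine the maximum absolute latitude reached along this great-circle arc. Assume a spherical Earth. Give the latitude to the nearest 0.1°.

The great circle lies in the plane with unit normal n̂ = (p₁ × p₂)/|p₁ × p₂|.
Here n̂_z ≈ -0.671; the vertex latitude is φ_max = arccos|n̂_z| ≈ 47.8°.
Check via Clairaut: cos φ_max = |cos φ₁| · sin C = cos(33.9°)·sin(54.0°) ≈ 0.671, again giving ≈ 47.8°.

≈ 47.8°N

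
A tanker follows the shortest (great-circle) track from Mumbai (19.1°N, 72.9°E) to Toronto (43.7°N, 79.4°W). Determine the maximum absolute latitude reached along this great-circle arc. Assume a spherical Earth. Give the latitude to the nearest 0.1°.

≈ 69.9°N

The great circle lies in the plane with unit normal n̂ = (p₁ × p₂)/|p₁ × p₂|.
Here n̂_z ≈ -0.343; the vertex latitude is φ_max = arccos|n̂_z| ≈ 69.9°.
Check via Clairaut: cos φ_max = |cos φ₁| · sin C = cos(19.1°)·sin(21.3°) ≈ 0.343, again giving ≈ 69.9°.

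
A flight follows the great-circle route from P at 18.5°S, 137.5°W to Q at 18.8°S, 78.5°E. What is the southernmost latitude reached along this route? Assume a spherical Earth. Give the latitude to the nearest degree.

≈ 48°S

The great circle lies in the plane with unit normal n̂ = (p₁ × p₂)/|p₁ × p₂|.
Here n̂_z ≈ -0.675; the vertex latitude is φ_max = arccos|n̂_z| ≈ 47.5°.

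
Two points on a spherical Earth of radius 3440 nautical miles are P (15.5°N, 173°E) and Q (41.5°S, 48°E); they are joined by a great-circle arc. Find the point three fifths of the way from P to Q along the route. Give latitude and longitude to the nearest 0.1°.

Write both endpoints as unit vectors p₁, p₂ with components (cos φ cos λ, cos φ sin λ, sin φ).
The central angle between the endpoints is δ = arccos(p₁·p₂) ≈ 2.203 rad (126.2°).
Interpolate at f = 3/5 with slerp weights a = sin((1−f)δ)/sin δ ≈ 0.956, b = sin(fδ)/sin δ ≈ 1.201.
p = a·p₁ + b·p₂ ≈ (-0.313, 0.781, -0.541); φ = arcsin(p_z) ≈ -32.72°, λ = atan2(p_y, p_x) ≈ 111.82°.

≈ (32.7°S, 111.8°E)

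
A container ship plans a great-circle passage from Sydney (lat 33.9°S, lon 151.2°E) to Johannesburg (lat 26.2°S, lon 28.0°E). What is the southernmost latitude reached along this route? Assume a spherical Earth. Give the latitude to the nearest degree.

≈ 51°S

The great circle lies in the plane with unit normal n̂ = (p₁ × p₂)/|p₁ × p₂|.
Here n̂_z ≈ -0.631; the vertex latitude is φ_max = arccos|n̂_z| ≈ 50.8°.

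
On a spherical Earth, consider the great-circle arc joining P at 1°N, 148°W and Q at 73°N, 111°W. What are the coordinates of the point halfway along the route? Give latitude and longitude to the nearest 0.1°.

≈ 38.0°N, 139.9°W

Write both endpoints as unit vectors p₁, p₂ with components (cos φ cos λ, cos φ sin λ, sin φ).
The central angle between the endpoints is δ = arccos(p₁·p₂) ≈ 1.318 rad (75.5°).
Interpolate at f = 1/2 with slerp weights a = sin((1−f)δ)/sin δ ≈ 0.632, b = sin(fδ)/sin δ ≈ 0.632.
p = a·p₁ + b·p₂ ≈ (-0.603, -0.508, 0.616); φ = arcsin(p_z) ≈ 38.01°, λ = atan2(p_y, p_x) ≈ -139.88°.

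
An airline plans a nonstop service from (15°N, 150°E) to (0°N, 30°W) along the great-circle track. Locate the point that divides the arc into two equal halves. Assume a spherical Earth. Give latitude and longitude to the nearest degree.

≈ (83°N, 30°W)

Convert each endpoint to a unit vector on the sphere (x = cos φ cos λ, y = cos φ sin λ, z = sin φ).
The central angle between the endpoints is δ = arccos(p₁·p₂) ≈ 2.880 rad (165.0°).
Interpolate at f = 1/2 with slerp weights a = sin((1−f)δ)/sin δ ≈ 3.831, b = sin(fδ)/sin δ ≈ 3.831.
p = a·p₁ + b·p₂ ≈ (0.113, -0.065, 0.991); φ = arcsin(p_z) ≈ 82.50°, λ = atan2(p_y, p_x) ≈ -30.00°.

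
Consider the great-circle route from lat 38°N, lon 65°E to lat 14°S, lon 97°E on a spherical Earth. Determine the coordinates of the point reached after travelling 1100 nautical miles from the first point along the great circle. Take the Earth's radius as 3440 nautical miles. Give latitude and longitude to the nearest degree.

≈ lat 23°N, lon 77°E

Write both endpoints as unit vectors p₁, p₂ with components (cos φ cos λ, cos φ sin λ, sin φ).
The central angle between the endpoints is δ = arccos(p₁·p₂) ≈ 1.048 rad (60.0°). The total great-circle distance is δ·R ≈ 1.048 × 3440 ≈ 3604 nmi, so the target fraction is f = 1100/3604 ≈ 0.305.
Interpolate at f ≈ 0.305 with slerp weights a = sin((1−f)δ)/sin δ ≈ 0.768, b = sin(fδ)/sin δ ≈ 0.363.
p = a·p₁ + b·p₂ ≈ (0.213, 0.898, 0.385); φ = arcsin(p_z) ≈ 22.65°, λ = atan2(p_y, p_x) ≈ 76.66°.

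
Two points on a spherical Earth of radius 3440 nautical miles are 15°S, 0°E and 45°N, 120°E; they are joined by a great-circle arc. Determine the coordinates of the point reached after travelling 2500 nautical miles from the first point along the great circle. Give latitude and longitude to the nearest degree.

≈ 15°N, 30°E

Write both endpoints as unit vectors p₁, p₂ with components (cos φ cos λ, cos φ sin λ, sin φ).
The central angle between the endpoints is δ = arccos(p₁·p₂) ≈ 2.123 rad (121.6°). The total great-circle distance is δ·R ≈ 2.123 × 3440 ≈ 7303 nmi, so the target fraction is f = 2500/7303 ≈ 0.342.
Interpolate at f ≈ 0.342 with slerp weights a = sin((1−f)δ)/sin δ ≈ 1.157, b = sin(fδ)/sin δ ≈ 0.780.
p = a·p₁ + b·p₂ ≈ (0.841, 0.478, 0.252); φ = arcsin(p_z) ≈ 14.62°, λ = atan2(p_y, p_x) ≈ 29.60°.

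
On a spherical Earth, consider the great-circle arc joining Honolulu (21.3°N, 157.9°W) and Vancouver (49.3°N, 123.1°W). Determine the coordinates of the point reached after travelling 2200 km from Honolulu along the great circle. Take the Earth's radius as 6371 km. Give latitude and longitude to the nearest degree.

From cos δ = sin φ₁ sin φ₂ + cos φ₁ cos φ₂ cos Δλ, the central angle is δ ≈ 0.685 rad (39.3°). The total great-circle distance is δ·R ≈ 0.685 × 6371 ≈ 4365 km, so the target fraction is f = 2200/4365 ≈ 0.504.
Interpolate at f ≈ 0.504 with slerp weights a = sin((1−f)δ)/sin δ ≈ 0.527, b = sin(fδ)/sin δ ≈ 0.535.
p = a·p₁ + b·p₂ ≈ (-0.645, -0.477, 0.597); φ = arcsin(p_z) ≈ 36.65°, λ = atan2(p_y, p_x) ≈ -143.53°.

≈ (37°N, 144°W)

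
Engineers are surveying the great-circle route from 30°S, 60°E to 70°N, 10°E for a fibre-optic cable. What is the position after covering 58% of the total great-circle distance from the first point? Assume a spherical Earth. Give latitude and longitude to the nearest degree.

≈ 30°N, 44°E

Convert each endpoint to a unit vector on the sphere (x = cos φ cos λ, y = cos φ sin λ, z = sin φ).
The central angle between the endpoints is δ = arccos(p₁·p₂) ≈ 1.854 rad (106.2°).
Interpolate at f = 0.58 with slerp weights a = sin((1−f)δ)/sin δ ≈ 0.731, b = sin(fδ)/sin δ ≈ 0.916.
p = a·p₁ + b·p₂ ≈ (0.625, 0.603, 0.495); φ = arcsin(p_z) ≈ 29.69°, λ = atan2(p_y, p_x) ≈ 43.96°.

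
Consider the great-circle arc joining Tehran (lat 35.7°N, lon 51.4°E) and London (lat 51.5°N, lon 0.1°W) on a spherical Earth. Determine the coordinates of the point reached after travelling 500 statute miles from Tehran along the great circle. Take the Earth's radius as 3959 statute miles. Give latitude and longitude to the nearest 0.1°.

≈ lat 40.1°N, lon 44.2°E

Write both endpoints as unit vectors p₁, p₂ with components (cos φ cos λ, cos φ sin λ, sin φ).
The central angle between the endpoints is δ = arccos(p₁·p₂) ≈ 0.690 rad (39.5°). The total great-circle distance is δ·R ≈ 0.690 × 3959 ≈ 2731 mi, so the target fraction is f = 500/2731 ≈ 0.183.
Interpolate at f ≈ 0.183 with slerp weights a = sin((1−f)δ)/sin δ ≈ 0.839, b = sin(fδ)/sin δ ≈ 0.198.
p = a·p₁ + b·p₂ ≈ (0.548, 0.532, 0.645); φ = arcsin(p_z) ≈ 40.14°, λ = atan2(p_y, p_x) ≈ 44.15°.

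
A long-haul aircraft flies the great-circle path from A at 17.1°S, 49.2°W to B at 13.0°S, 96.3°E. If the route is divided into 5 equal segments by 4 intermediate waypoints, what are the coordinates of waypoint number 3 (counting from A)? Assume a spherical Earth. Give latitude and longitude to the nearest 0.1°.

The haversine formula gives a central angle δ ≈ 2.348 rad (134.5°) between the endpoints.
Interpolate at f = 3/5 with slerp weights a = sin((1−f)δ)/sin δ ≈ 1.132, b = sin(fδ)/sin δ ≈ 1.385.
p = a·p₁ + b·p₂ ≈ (0.559, 0.522, -0.644); φ = arcsin(p_z) ≈ -40.12°, λ = atan2(p_y, p_x) ≈ 43.02°.

≈ 40.1°S, 43.0°E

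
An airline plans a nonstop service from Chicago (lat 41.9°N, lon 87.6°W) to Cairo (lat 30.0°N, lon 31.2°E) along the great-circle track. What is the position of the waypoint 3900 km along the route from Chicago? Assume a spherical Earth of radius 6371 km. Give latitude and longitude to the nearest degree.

≈ lat 56°N, lon 37°W

Write both endpoints as unit vectors p₁, p₂ with components (cos φ cos λ, cos φ sin λ, sin φ).
The central angle between the endpoints is δ = arccos(p₁·p₂) ≈ 1.547 rad (88.7°). The total great-circle distance is δ·R ≈ 1.547 × 6371 ≈ 9859 km, so the target fraction is f = 3900/9859 ≈ 0.396.
Interpolate at f ≈ 0.396 with slerp weights a = sin((1−f)δ)/sin δ ≈ 0.805, b = sin(fδ)/sin δ ≈ 0.575.
p = a·p₁ + b·p₂ ≈ (0.451, -0.341, 0.825); φ = arcsin(p_z) ≈ 55.59°, λ = atan2(p_y, p_x) ≈ -37.08°.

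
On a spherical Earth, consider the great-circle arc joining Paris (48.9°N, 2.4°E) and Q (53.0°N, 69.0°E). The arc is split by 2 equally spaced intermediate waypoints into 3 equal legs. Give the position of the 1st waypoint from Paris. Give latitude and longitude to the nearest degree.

≈ (55°N, 22°E)

Write both endpoints as unit vectors p₁, p₂ with components (cos φ cos λ, cos φ sin λ, sin φ).
The central angle between the endpoints is δ = arccos(p₁·p₂) ≈ 0.709 rad (40.6°).
Interpolate at f = 1/3 with slerp weights a = sin((1−f)δ)/sin δ ≈ 0.699, b = sin(fδ)/sin δ ≈ 0.360.
p = a·p₁ + b·p₂ ≈ (0.537, 0.221, 0.814); φ = arcsin(p_z) ≈ 54.50°, λ = atan2(p_y, p_x) ≈ 22.40°.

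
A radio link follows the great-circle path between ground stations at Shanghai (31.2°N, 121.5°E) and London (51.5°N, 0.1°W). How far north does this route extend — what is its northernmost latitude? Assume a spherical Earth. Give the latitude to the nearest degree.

≈ 63°N

The great circle lies in the plane with unit normal n̂ = (p₁ × p₂)/|p₁ × p₂|.
Here n̂_z ≈ -0.457; the vertex latitude is φ_max = arccos|n̂_z| ≈ 62.8°.
Check via Clairaut: cos φ_max = |cos φ₁| · sin C = cos(31.2°)·sin(32.3°) ≈ 0.457, again giving ≈ 62.8°.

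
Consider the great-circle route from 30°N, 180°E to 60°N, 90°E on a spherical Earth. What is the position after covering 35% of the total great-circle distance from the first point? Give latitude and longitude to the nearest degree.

Convert each endpoint to a unit vector on the sphere (x = cos φ cos λ, y = cos φ sin λ, z = sin φ).
The central angle between the endpoints is δ = arccos(p₁·p₂) ≈ 1.123 rad (64.3°).
Interpolate at f = 0.35 with slerp weights a = sin((1−f)δ)/sin δ ≈ 0.740, b = sin(fδ)/sin δ ≈ 0.425.
p = a·p₁ + b·p₂ ≈ (-0.641, 0.212, 0.738); φ = arcsin(p_z) ≈ 47.55°, λ = atan2(p_y, p_x) ≈ 161.65°.

≈ 48°N, 162°E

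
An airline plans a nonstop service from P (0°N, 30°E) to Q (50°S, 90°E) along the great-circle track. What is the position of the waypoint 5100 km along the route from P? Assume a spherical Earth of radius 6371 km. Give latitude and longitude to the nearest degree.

Write both endpoints as unit vectors p₁, p₂ with components (cos φ cos λ, cos φ sin λ, sin φ).
The central angle between the endpoints is δ = arccos(p₁·p₂) ≈ 1.244 rad (71.3°). The total great-circle distance is δ·R ≈ 1.244 × 6371 ≈ 7923 km, so the target fraction is f = 5100/7923 ≈ 0.644.
Interpolate at f ≈ 0.644 with slerp weights a = sin((1−f)δ)/sin δ ≈ 0.453, b = sin(fδ)/sin δ ≈ 0.758.
p = a·p₁ + b·p₂ ≈ (0.392, 0.714, -0.581); φ = arcsin(p_z) ≈ -35.49°, λ = atan2(p_y, p_x) ≈ 61.21°.

≈ (35°S, 61°E)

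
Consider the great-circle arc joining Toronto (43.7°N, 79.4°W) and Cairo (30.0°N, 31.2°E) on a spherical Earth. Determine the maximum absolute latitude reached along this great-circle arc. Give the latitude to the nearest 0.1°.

≈ 53.8°N

The great circle lies in the plane with unit normal n̂ = (p₁ × p₂)/|p₁ × p₂|.
Here n̂_z ≈ +0.591; the vertex latitude is φ_max = arccos|n̂_z| ≈ 53.8°.
Check via Clairaut: cos φ_max = |cos φ₁| · sin C = cos(43.7°)·sin(54.8°) ≈ 0.591, again giving ≈ 53.8°.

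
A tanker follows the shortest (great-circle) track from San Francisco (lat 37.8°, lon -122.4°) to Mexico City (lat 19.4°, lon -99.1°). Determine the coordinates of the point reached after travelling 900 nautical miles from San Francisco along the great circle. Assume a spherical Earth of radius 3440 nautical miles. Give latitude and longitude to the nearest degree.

≈ lat 28°, lon -109°

Write both endpoints as unit vectors p₁, p₂ with components (cos φ cos λ, cos φ sin λ, sin φ).
The central angle between the endpoints is δ = arccos(p₁·p₂) ≈ 0.478 rad (27.4°). The total great-circle distance is δ·R ≈ 0.478 × 3440 ≈ 1643 nmi, so the target fraction is f = 900/1643 ≈ 0.548.
Interpolate at f ≈ 0.548 with slerp weights a = sin((1−f)δ)/sin δ ≈ 0.466, b = sin(fδ)/sin δ ≈ 0.563.
p = a·p₁ + b·p₂ ≈ (-0.281, -0.835, 0.473); φ = arcsin(p_z) ≈ 28.21°, λ = atan2(p_y, p_x) ≈ -108.62°.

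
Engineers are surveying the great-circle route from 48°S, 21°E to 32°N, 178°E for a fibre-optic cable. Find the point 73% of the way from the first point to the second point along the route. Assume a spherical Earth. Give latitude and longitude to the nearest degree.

≈ 2°S, 152°E

From cos δ = sin φ₁ sin φ₂ + cos φ₁ cos φ₂ cos Δλ, the central angle is δ ≈ 2.729 rad (156.4°).
Interpolate at f = 0.73 with slerp weights a = sin((1−f)δ)/sin δ ≈ 1.676, b = sin(fδ)/sin δ ≈ 2.276.
p = a·p₁ + b·p₂ ≈ (-0.882, 0.469, -0.040); φ = arcsin(p_z) ≈ -2.26°, λ = atan2(p_y, p_x) ≈ 151.98°.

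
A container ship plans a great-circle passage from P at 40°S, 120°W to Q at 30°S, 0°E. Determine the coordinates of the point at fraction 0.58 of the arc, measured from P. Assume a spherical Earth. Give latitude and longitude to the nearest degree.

≈ 52°S, 42°W

Convert each endpoint to a unit vector on the sphere (x = cos φ cos λ, y = cos φ sin λ, z = sin φ).
The central angle between the endpoints is δ = arccos(p₁·p₂) ≈ 1.581 rad (90.6°).
Interpolate at f = 0.58 with slerp weights a = sin((1−f)δ)/sin δ ≈ 0.616, b = sin(fδ)/sin δ ≈ 0.794.
p = a·p₁ + b·p₂ ≈ (0.451, -0.409, -0.793); φ = arcsin(p_z) ≈ -52.48°, λ = atan2(p_y, p_x) ≈ -42.17°.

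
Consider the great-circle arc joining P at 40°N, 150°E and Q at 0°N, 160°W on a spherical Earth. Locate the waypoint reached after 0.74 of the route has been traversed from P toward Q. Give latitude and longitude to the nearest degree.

Write both endpoints as unit vectors p₁, p₂ with components (cos φ cos λ, cos φ sin λ, sin φ).
The central angle between the endpoints is δ = arccos(p₁·p₂) ≈ 1.056 rad (60.5°).
Interpolate at f = 0.74 with slerp weights a = sin((1−f)δ)/sin δ ≈ 0.311, b = sin(fδ)/sin δ ≈ 0.809.
p = a·p₁ + b·p₂ ≈ (-0.967, -0.157, 0.200); φ = arcsin(p_z) ≈ 11.55°, λ = atan2(p_y, p_x) ≈ -170.75°.

≈ 12°N, 171°W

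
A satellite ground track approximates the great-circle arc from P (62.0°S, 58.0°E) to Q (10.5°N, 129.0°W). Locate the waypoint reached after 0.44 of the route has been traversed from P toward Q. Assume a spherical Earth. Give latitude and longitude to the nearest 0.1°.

Write both endpoints as unit vectors p₁, p₂ with components (cos φ cos λ, cos φ sin λ, sin φ).
The central angle between the endpoints is δ = arccos(p₁·p₂) ≈ 2.238 rad (128.2°).
Interpolate at f = 0.44 with slerp weights a = sin((1−f)δ)/sin δ ≈ 1.210, b = sin(fδ)/sin δ ≈ 1.061.
p = a·p₁ + b·p₂ ≈ (-0.356, -0.329, -0.875); φ = arcsin(p_z) ≈ -61.02°, λ = atan2(p_y, p_x) ≈ -137.21°.

≈ (61.0°S, 137.2°W)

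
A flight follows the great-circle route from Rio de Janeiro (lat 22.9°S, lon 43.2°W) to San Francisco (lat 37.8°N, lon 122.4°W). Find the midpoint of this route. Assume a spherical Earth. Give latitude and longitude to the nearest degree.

The haversine formula gives a central angle δ ≈ 1.673 rad (95.9°) between the endpoints.
Interpolate at f = 1/2 with slerp weights a = sin((1−f)δ)/sin δ ≈ 0.746, b = sin(fδ)/sin δ ≈ 0.746.
p = a·p₁ + b·p₂ ≈ (0.185, -0.968, 0.167); φ = arcsin(p_z) ≈ 9.61°, λ = atan2(p_y, p_x) ≈ -79.18°.

≈ lat 10°N, lon 79°W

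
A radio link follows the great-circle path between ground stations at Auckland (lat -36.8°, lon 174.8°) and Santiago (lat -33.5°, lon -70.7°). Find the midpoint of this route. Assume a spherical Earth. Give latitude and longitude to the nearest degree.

Write both endpoints as unit vectors p₁, p₂ with components (cos φ cos λ, cos φ sin λ, sin φ).
The central angle between the endpoints is δ = arccos(p₁·p₂) ≈ 1.517 rad (86.9°).
Interpolate at f = 1/2 with slerp weights a = sin((1−f)δ)/sin δ ≈ 0.689, b = sin(fδ)/sin δ ≈ 0.689.
p = a·p₁ + b·p₂ ≈ (-0.359, -0.492, -0.793); φ = arcsin(p_z) ≈ -52.45°, λ = atan2(p_y, p_x) ≈ -126.14°.

≈ lat -52°, lon -126°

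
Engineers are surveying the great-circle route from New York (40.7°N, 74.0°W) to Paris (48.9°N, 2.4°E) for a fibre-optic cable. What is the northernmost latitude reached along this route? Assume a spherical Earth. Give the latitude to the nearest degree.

≈ 52°N

The great circle lies in the plane with unit normal n̂ = (p₁ × p₂)/|p₁ × p₂|.
Here n̂_z ≈ +0.610; the vertex latitude is φ_max = arccos|n̂_z| ≈ 52.4°.
Check via Clairaut: cos φ_max = |cos φ₁| · sin C = cos(40.7°)·sin(53.6°) ≈ 0.610, again giving ≈ 52.4°.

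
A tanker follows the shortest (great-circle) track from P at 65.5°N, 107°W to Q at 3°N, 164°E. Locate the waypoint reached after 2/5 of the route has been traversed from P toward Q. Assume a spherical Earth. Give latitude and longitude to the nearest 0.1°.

Convert each endpoint to a unit vector on the sphere (x = cos φ cos λ, y = cos φ sin λ, z = sin φ).
The central angle between the endpoints is δ = arccos(p₁·p₂) ≈ 1.516 rad (86.9°).
Interpolate at f = 2/5 with slerp weights a = sin((1−f)δ)/sin δ ≈ 0.790, b = sin(fδ)/sin δ ≈ 0.571.
p = a·p₁ + b·p₂ ≈ (-0.644, -0.156, 0.749); φ = arcsin(p_z) ≈ 48.51°, λ = atan2(p_y, p_x) ≈ -166.35°.

≈ 48.5°N, 166.3°W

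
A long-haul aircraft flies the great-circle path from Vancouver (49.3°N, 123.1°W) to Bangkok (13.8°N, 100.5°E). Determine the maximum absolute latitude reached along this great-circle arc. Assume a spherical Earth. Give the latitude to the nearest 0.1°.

≈ 63.0°N

The great circle lies in the plane with unit normal n̂ = (p₁ × p₂)/|p₁ × p₂|.
Here n̂_z ≈ -0.455; the vertex latitude is φ_max = arccos|n̂_z| ≈ 63.0°.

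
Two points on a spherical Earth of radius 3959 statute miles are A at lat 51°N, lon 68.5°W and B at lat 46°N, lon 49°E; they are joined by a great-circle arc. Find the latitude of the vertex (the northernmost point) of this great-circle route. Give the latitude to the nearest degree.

≈ 65°N

The great circle lies in the plane with unit normal n̂ = (p₁ × p₂)/|p₁ × p₂|.
Here n̂_z ≈ +0.415; the vertex latitude is φ_max = arccos|n̂_z| ≈ 65.5°.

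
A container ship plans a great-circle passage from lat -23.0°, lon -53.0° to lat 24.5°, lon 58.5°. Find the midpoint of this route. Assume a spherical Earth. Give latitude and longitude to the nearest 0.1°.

Convert each endpoint to a unit vector on the sphere (x = cos φ cos λ, y = cos φ sin λ, z = sin φ).
The central angle between the endpoints is δ = arccos(p₁·p₂) ≈ 2.059 rad (118.0°).
Interpolate at f = 1/2 with slerp weights a = sin((1−f)δ)/sin δ ≈ 0.970, b = sin(fδ)/sin δ ≈ 0.970.
p = a·p₁ + b·p₂ ≈ (0.999, 0.040, 0.023); φ = arcsin(p_z) ≈ 1.33°, λ = atan2(p_y, p_x) ≈ 2.27°.

≈ lat 1.3°, lon 2.3°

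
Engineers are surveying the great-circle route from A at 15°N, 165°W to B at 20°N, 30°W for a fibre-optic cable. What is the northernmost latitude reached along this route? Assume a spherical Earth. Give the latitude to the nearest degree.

The great circle lies in the plane with unit normal n̂ = (p₁ × p₂)/|p₁ × p₂|.
Here n̂_z ≈ +0.771; the vertex latitude is φ_max = arccos|n̂_z| ≈ 39.6°.
Check via Clairaut: cos φ_max = |cos φ₁| · sin C = cos(15.0°)·sin(52.9°) ≈ 0.771, again giving ≈ 39.6°.

≈ 40°N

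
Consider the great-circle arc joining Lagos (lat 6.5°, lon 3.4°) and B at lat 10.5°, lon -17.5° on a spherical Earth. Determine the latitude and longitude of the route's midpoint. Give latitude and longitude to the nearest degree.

≈ lat 9°, lon -7°

Write both endpoints as unit vectors p₁, p₂ with components (cos φ cos λ, cos φ sin λ, sin φ).
The central angle between the endpoints is δ = arccos(p₁·p₂) ≈ 0.367 rad (21.0°).
Interpolate at f = 1/2 with slerp weights a = sin((1−f)δ)/sin δ ≈ 0.509, b = sin(fδ)/sin δ ≈ 0.509.
p = a·p₁ + b·p₂ ≈ (0.981, -0.120, 0.150); φ = arcsin(p_z) ≈ 8.64°, λ = atan2(p_y, p_x) ≈ -6.99°.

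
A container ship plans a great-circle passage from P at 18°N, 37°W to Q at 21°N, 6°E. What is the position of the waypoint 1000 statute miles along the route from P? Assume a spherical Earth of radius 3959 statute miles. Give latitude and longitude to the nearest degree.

Convert each endpoint to a unit vector on the sphere (x = cos φ cos λ, y = cos φ sin λ, z = sin φ).
The central angle between the endpoints is δ = arccos(p₁·p₂) ≈ 0.707 rad (40.5°). The total great-circle distance is δ·R ≈ 0.707 × 3959 ≈ 2800 mi, so the target fraction is f = 1000/2800 ≈ 0.357.
Interpolate at f ≈ 0.357 with slerp weights a = sin((1−f)δ)/sin δ ≈ 0.676, b = sin(fδ)/sin δ ≈ 0.385.
p = a·p₁ + b·p₂ ≈ (0.870, -0.349, 0.347); φ = arcsin(p_z) ≈ 20.29°, λ = atan2(p_y, p_x) ≈ -21.87°.

≈ 20°N, 22°W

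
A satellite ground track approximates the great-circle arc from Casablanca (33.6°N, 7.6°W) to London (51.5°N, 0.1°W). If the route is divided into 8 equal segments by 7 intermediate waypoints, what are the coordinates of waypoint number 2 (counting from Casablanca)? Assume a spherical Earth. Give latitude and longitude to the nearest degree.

Write both endpoints as unit vectors p₁, p₂ with components (cos φ cos λ, cos φ sin λ, sin φ).
The central angle between the endpoints is δ = arccos(p₁·p₂) ≈ 0.327 rad (18.7°).
Interpolate at f = 2/8 with slerp weights a = sin((1−f)δ)/sin δ ≈ 0.756, b = sin(fδ)/sin δ ≈ 0.254.
p = a·p₁ + b·p₂ ≈ (0.782, -0.084, 0.617); φ = arcsin(p_z) ≈ 38.12°, λ = atan2(p_y, p_x) ≈ -6.10°.

≈ 38°N, 6°W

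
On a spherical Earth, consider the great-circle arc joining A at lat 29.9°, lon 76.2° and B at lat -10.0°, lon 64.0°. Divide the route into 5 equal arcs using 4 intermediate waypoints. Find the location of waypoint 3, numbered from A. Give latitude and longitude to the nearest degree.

Write both endpoints as unit vectors p₁, p₂ with components (cos φ cos λ, cos φ sin λ, sin φ).
The central angle between the endpoints is δ = arccos(p₁·p₂) ≈ 0.726 rad (41.6°).
Interpolate at f = 3/5 with slerp weights a = sin((1−f)δ)/sin δ ≈ 0.431, b = sin(fδ)/sin δ ≈ 0.636.
p = a·p₁ + b·p₂ ≈ (0.364, 0.926, 0.105); φ = arcsin(p_z) ≈ 6.01°, λ = atan2(p_y, p_x) ≈ 68.56°.

≈ lat 6°, lon 69°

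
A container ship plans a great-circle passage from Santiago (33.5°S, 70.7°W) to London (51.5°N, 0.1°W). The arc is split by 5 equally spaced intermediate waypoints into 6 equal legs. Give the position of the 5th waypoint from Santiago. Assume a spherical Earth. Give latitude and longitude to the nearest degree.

≈ 40°N, 19°W

Convert each endpoint to a unit vector on the sphere (x = cos φ cos λ, y = cos φ sin λ, z = sin φ).
The central angle between the endpoints is δ = arccos(p₁·p₂) ≈ 1.833 rad (105.0°).
Interpolate at f = 5/6 with slerp weights a = sin((1−f)δ)/sin δ ≈ 0.311, b = sin(fδ)/sin δ ≈ 1.035.
p = a·p₁ + b·p₂ ≈ (0.730, -0.246, 0.638); φ = arcsin(p_z) ≈ 39.62°, λ = atan2(p_y, p_x) ≈ -18.65°.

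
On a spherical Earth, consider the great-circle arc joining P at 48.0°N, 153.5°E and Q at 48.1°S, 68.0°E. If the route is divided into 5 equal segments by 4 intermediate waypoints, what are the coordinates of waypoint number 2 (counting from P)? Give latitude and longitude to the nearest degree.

Write both endpoints as unit vectors p₁, p₂ with components (cos φ cos λ, cos φ sin λ, sin φ).
The central angle between the endpoints is δ = arccos(p₁·p₂) ≈ 2.115 rad (121.2°).
Interpolate at f = 2/5 with slerp weights a = sin((1−f)δ)/sin δ ≈ 1.116, b = sin(fδ)/sin δ ≈ 0.875.
p = a·p₁ + b·p₂ ≈ (-0.450, 0.875, 0.178); φ = arcsin(p_z) ≈ 10.26°, λ = atan2(p_y, p_x) ≈ 117.18°.

≈ 10°N, 117°E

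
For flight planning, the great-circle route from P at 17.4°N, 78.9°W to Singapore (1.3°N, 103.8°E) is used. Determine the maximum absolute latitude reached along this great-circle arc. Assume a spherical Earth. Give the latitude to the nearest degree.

≈ 82°N

The great circle lies in the plane with unit normal n̂ = (p₁ × p₂)/|p₁ × p₂|.
Here n̂_z ≈ -0.139; the vertex latitude is φ_max = arccos|n̂_z| ≈ 82.0°.
Check via Clairaut: cos φ_max = |cos φ₁| · sin C = cos(17.4°)·sin(8.4°) ≈ 0.139, again giving ≈ 82.0°.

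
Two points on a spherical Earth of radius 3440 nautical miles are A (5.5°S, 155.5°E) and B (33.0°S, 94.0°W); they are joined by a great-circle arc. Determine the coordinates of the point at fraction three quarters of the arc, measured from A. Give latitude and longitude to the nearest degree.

Write both endpoints as unit vectors p₁, p₂ with components (cos φ cos λ, cos φ sin λ, sin φ).
The central angle between the endpoints is δ = arccos(p₁·p₂) ≈ 1.813 rad (103.9°).
Interpolate at f = 3/4 with slerp weights a = sin((1−f)δ)/sin δ ≈ 0.451, b = sin(fδ)/sin δ ≈ 1.007.
p = a·p₁ + b·p₂ ≈ (-0.468, -0.657, -0.592); φ = arcsin(p_z) ≈ -36.29°, λ = atan2(p_y, p_x) ≈ -125.46°.

≈ (36°S, 125°W)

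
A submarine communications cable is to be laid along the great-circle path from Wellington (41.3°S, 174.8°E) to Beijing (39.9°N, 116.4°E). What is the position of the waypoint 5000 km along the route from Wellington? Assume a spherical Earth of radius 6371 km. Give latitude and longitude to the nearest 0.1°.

Convert each endpoint to a unit vector on the sphere (x = cos φ cos λ, y = cos φ sin λ, z = sin φ).
The central angle between the endpoints is δ = arccos(p₁·p₂) ≈ 1.692 rad (97.0°). The total great-circle distance is δ·R ≈ 1.692 × 6371 ≈ 10783 km, so the target fraction is f = 5000/10783 ≈ 0.464.
Interpolate at f ≈ 0.464 with slerp weights a = sin((1−f)δ)/sin δ ≈ 0.794, b = sin(fδ)/sin δ ≈ 0.712.
p = a·p₁ + b·p₂ ≈ (-0.837, 0.543, -0.067); φ = arcsin(p_z) ≈ -3.86°, λ = atan2(p_y, p_x) ≈ 147.01°.

≈ 3.9°S, 147.0°E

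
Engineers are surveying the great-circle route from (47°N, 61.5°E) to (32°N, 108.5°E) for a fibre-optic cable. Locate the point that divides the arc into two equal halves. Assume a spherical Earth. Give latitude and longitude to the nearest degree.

≈ (42°N, 88°E)

The haversine formula gives a central angle δ ≈ 0.673 rad (38.6°) between the endpoints.
Interpolate at f = 1/2 with slerp weights a = sin((1−f)δ)/sin δ ≈ 0.530, b = sin(fδ)/sin δ ≈ 0.530.
p = a·p₁ + b·p₂ ≈ (0.030, 0.743, 0.668); φ = arcsin(p_z) ≈ 41.92°, λ = atan2(p_y, p_x) ≈ 87.70°.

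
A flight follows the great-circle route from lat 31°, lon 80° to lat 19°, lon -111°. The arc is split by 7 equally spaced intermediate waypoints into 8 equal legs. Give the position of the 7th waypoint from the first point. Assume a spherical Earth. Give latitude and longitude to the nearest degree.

From cos δ = sin φ₁ sin φ₂ + cos φ₁ cos φ₂ cos Δλ, the central angle is δ ≈ 2.250 rad (128.9°).
Interpolate at f = 7/8 with slerp weights a = sin((1−f)δ)/sin δ ≈ 0.357, b = sin(fδ)/sin δ ≈ 1.185.
p = a·p₁ + b·p₂ ≈ (-0.348, -0.745, 0.569); φ = arcsin(p_z) ≈ 34.70°, λ = atan2(p_y, p_x) ≈ -115.07°.

≈ lat 35°, lon -115°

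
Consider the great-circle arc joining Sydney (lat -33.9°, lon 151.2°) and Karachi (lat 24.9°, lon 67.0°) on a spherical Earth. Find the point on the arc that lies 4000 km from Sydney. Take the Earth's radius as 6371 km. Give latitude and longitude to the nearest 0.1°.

≈ lat -14.7°, lon 117.5°

The haversine formula gives a central angle δ ≈ 1.730 rad (99.1°) between the endpoints. The total great-circle distance is δ·R ≈ 1.730 × 6371 ≈ 11023 km, so the target fraction is f = 4000/11023 ≈ 0.363.
Interpolate at f ≈ 0.363 with slerp weights a = sin((1−f)δ)/sin δ ≈ 0.904, b = sin(fδ)/sin δ ≈ 0.595.
p = a·p₁ + b·p₂ ≈ (-0.446, 0.858, -0.254); φ = arcsin(p_z) ≈ -14.69°, λ = atan2(p_y, p_x) ≈ 117.49°.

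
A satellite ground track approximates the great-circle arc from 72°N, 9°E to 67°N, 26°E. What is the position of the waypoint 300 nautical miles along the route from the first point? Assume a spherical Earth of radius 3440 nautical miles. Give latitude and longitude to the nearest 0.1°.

≈ 68.9°N, 20.9°E

Write both endpoints as unit vectors p₁, p₂ with components (cos φ cos λ, cos φ sin λ, sin φ).
The central angle between the endpoints is δ = arccos(p₁·p₂) ≈ 0.135 rad (7.7°). The total great-circle distance is δ·R ≈ 0.135 × 3440 ≈ 464 nmi, so the target fraction is f = 300/464 ≈ 0.647.
Interpolate at f ≈ 0.647 with slerp weights a = sin((1−f)δ)/sin δ ≈ 0.354, b = sin(fδ)/sin δ ≈ 0.648.
p = a·p₁ + b·p₂ ≈ (0.336, 0.128, 0.933); φ = arcsin(p_z) ≈ 68.95°, λ = atan2(p_y, p_x) ≈ 20.89°.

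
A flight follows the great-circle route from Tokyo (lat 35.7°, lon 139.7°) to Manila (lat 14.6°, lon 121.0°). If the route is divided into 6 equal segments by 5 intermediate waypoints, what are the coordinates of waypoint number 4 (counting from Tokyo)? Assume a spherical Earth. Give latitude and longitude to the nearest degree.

Write both endpoints as unit vectors p₁, p₂ with components (cos φ cos λ, cos φ sin λ, sin φ).
The central angle between the endpoints is δ = arccos(p₁·p₂) ≈ 0.470 rad (26.9°).
Interpolate at f = 4/6 with slerp weights a = sin((1−f)δ)/sin δ ≈ 0.345, b = sin(fδ)/sin δ ≈ 0.681.
p = a·p₁ + b·p₂ ≈ (-0.553, 0.746, 0.373); φ = arcsin(p_z) ≈ 21.88°, λ = atan2(p_y, p_x) ≈ 126.55°.

≈ lat 22°, lon 127°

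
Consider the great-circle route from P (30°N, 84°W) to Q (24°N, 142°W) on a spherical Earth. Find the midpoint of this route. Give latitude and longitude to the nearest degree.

≈ (30°N, 114°W)

Write both endpoints as unit vectors p₁, p₂ with components (cos φ cos λ, cos φ sin λ, sin φ).
The central angle between the endpoints is δ = arccos(p₁·p₂) ≈ 0.899 rad (51.5°).
Interpolate at f = 1/2 with slerp weights a = sin((1−f)δ)/sin δ ≈ 0.555, b = sin(fδ)/sin δ ≈ 0.555.
p = a·p₁ + b·p₂ ≈ (-0.349, -0.790, 0.503); φ = arcsin(p_z) ≈ 30.22°, λ = atan2(p_y, p_x) ≈ -113.85°.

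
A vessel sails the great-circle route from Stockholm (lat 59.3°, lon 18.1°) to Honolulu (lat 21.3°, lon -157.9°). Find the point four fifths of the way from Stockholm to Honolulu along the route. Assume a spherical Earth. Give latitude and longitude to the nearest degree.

Convert each endpoint to a unit vector on the sphere (x = cos φ cos λ, y = cos φ sin λ, z = sin φ).
The central angle between the endpoints is δ = arccos(p₁·p₂) ≈ 1.734 rad (99.3°).
Interpolate at f = 4/5 with slerp weights a = sin((1−f)δ)/sin δ ≈ 0.344, b = sin(fδ)/sin δ ≈ 0.996.
p = a·p₁ + b·p₂ ≈ (-0.693, -0.295, 0.658); φ = arcsin(p_z) ≈ 41.15°, λ = atan2(p_y, p_x) ≈ -156.97°.

≈ lat 41°, lon -157°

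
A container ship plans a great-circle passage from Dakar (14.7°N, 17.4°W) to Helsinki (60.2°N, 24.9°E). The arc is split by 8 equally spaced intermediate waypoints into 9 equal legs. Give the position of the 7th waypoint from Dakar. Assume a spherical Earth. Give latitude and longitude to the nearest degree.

≈ 52°N, 9°E

From cos δ = sin φ₁ sin φ₂ + cos φ₁ cos φ₂ cos Δλ, the central angle is δ ≈ 0.957 rad (54.8°).
Interpolate at f = 7/9 with slerp weights a = sin((1−f)δ)/sin δ ≈ 0.258, b = sin(fδ)/sin δ ≈ 0.829.
p = a·p₁ + b·p₂ ≈ (0.612, 0.099, 0.785); φ = arcsin(p_z) ≈ 51.69°, λ = atan2(p_y, p_x) ≈ 9.16°.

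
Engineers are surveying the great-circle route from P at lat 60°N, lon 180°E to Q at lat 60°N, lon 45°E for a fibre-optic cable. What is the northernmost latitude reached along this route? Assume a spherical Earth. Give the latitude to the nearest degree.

The great circle lies in the plane with unit normal n̂ = (p₁ × p₂)/|p₁ × p₂|.
Here n̂_z ≈ -0.216; the vertex latitude is φ_max = arccos|n̂_z| ≈ 77.5°.

≈ 78°N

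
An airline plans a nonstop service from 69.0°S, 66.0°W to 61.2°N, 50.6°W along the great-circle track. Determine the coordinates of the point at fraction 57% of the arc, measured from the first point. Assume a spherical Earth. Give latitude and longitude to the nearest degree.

≈ 5°N, 57°W

Convert each endpoint to a unit vector on the sphere (x = cos φ cos λ, y = cos φ sin λ, z = sin φ).
The central angle between the endpoints is δ = arccos(p₁·p₂) ≈ 2.281 rad (130.7°).
Interpolate at f = 0.57 with slerp weights a = sin((1−f)δ)/sin δ ≈ 1.095, b = sin(fδ)/sin δ ≈ 1.270.
p = a·p₁ + b·p₂ ≈ (0.548, -0.831, 0.091); φ = arcsin(p_z) ≈ 5.20°, λ = atan2(p_y, p_x) ≈ -56.61°.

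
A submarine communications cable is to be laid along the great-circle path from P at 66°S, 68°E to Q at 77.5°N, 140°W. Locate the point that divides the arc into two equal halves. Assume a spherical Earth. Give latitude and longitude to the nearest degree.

Write both endpoints as unit vectors p₁, p₂ with components (cos φ cos λ, cos φ sin λ, sin φ).
The central angle between the endpoints is δ = arccos(p₁·p₂) ≈ 2.894 rad (165.8°).
Interpolate at f = 1/2 with slerp weights a = sin((1−f)δ)/sin δ ≈ 4.057, b = sin(fδ)/sin δ ≈ 4.057.
p = a·p₁ + b·p₂ ≈ (-0.055, 0.966, 0.255); φ = arcsin(p_z) ≈ 14.75°, λ = atan2(p_y, p_x) ≈ 93.23°.

≈ 15°N, 93°E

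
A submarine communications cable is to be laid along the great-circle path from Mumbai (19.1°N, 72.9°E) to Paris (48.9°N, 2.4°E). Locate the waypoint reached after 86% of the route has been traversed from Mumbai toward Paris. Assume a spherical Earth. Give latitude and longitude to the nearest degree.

Write both endpoints as unit vectors p₁, p₂ with components (cos φ cos λ, cos φ sin λ, sin φ).
The central angle between the endpoints is δ = arccos(p₁·p₂) ≈ 1.100 rad (63.0°).
Interpolate at f = 0.86 with slerp weights a = sin((1−f)δ)/sin δ ≈ 0.172, b = sin(fδ)/sin δ ≈ 0.910.
p = a·p₁ + b·p₂ ≈ (0.646, 0.180, 0.742); φ = arcsin(p_z) ≈ 47.91°, λ = atan2(p_y, p_x) ≈ 15.62°.

≈ 48°N, 16°E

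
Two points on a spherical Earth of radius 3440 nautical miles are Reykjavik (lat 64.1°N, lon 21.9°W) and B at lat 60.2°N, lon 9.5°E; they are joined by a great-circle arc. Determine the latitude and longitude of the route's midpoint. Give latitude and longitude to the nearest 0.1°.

≈ lat 63.0°N, lon 5.2°W

From cos δ = sin φ₁ sin φ₂ + cos φ₁ cos φ₂ cos Δλ, the central angle is δ ≈ 0.262 rad (15.0°).
Interpolate at f = 1/2 with slerp weights a = sin((1−f)δ)/sin δ ≈ 0.504, b = sin(fδ)/sin δ ≈ 0.504.
p = a·p₁ + b·p₂ ≈ (0.452, -0.041, 0.891); φ = arcsin(p_z) ≈ 63.04°, λ = atan2(p_y, p_x) ≈ -5.16°.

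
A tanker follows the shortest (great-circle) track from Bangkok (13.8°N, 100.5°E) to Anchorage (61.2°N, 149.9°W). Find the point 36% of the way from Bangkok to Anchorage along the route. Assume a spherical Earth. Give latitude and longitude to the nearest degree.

From cos δ = sin φ₁ sin φ₂ + cos φ₁ cos φ₂ cos Δλ, the central angle is δ ≈ 1.519 rad (87.0°).
Interpolate at f = 0.36 with slerp weights a = sin((1−f)δ)/sin δ ≈ 0.827, b = sin(fδ)/sin δ ≈ 0.521.
p = a·p₁ + b·p₂ ≈ (-0.363, 0.664, 0.653); φ = arcsin(p_z) ≈ 40.81°, λ = atan2(p_y, p_x) ≈ 118.69°.

≈ (41°N, 119°E)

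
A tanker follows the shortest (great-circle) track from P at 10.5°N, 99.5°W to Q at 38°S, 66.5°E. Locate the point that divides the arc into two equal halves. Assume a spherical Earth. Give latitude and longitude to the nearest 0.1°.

≈ 56.2°S, 58.4°W

The haversine formula gives a central angle δ ≈ 2.614 rad (149.8°) between the endpoints.
Interpolate at f = 1/2 with slerp weights a = sin((1−f)δ)/sin δ ≈ 1.917, b = sin(fδ)/sin δ ≈ 1.917.
p = a·p₁ + b·p₂ ≈ (0.291, -0.474, -0.831); φ = arcsin(p_z) ≈ -56.21°, λ = atan2(p_y, p_x) ≈ -58.42°.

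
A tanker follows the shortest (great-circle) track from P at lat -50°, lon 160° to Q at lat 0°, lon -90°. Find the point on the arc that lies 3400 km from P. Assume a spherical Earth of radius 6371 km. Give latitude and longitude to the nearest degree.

≈ lat -48°, lon -152°

From cos δ = sin φ₁ sin φ₂ + cos φ₁ cos φ₂ cos Δλ, the central angle is δ ≈ 1.792 rad (102.7°). The total great-circle distance is δ·R ≈ 1.792 × 6371 ≈ 11420 km, so the target fraction is f = 3400/11420 ≈ 0.298.
Interpolate at f ≈ 0.298 with slerp weights a = sin((1−f)δ)/sin δ ≈ 0.976, b = sin(fδ)/sin δ ≈ 0.521.
p = a·p₁ + b·p₂ ≈ (-0.589, -0.307, -0.747); φ = arcsin(p_z) ≈ -48.36°, λ = atan2(p_y, p_x) ≈ -152.48°.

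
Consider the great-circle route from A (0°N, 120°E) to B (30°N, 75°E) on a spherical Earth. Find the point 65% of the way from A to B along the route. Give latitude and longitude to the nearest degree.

The haversine formula gives a central angle δ ≈ 0.912 rad (52.2°) between the endpoints.
Interpolate at f = 0.65 with slerp weights a = sin((1−f)δ)/sin δ ≈ 0.397, b = sin(fδ)/sin δ ≈ 0.707.
p = a·p₁ + b·p₂ ≈ (-0.040, 0.935, 0.353); φ = arcsin(p_z) ≈ 20.69°, λ = atan2(p_y, p_x) ≈ 92.45°.

≈ (21°N, 92°E)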